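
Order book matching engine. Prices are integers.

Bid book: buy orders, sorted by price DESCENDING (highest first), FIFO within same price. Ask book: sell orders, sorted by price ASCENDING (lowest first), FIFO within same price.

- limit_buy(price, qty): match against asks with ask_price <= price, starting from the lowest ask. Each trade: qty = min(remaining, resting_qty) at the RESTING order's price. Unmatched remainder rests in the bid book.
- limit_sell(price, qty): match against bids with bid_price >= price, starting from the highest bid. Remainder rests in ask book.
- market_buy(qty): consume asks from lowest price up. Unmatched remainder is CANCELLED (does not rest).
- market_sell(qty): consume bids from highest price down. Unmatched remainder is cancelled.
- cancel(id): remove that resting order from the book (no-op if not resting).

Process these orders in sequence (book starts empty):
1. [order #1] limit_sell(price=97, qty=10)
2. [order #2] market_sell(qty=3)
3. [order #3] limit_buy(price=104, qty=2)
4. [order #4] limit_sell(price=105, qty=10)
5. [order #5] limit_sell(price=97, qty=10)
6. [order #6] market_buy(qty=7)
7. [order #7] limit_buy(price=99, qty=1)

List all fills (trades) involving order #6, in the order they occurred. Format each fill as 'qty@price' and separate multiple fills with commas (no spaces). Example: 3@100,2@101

Answer: 7@97

Derivation:
After op 1 [order #1] limit_sell(price=97, qty=10): fills=none; bids=[-] asks=[#1:10@97]
After op 2 [order #2] market_sell(qty=3): fills=none; bids=[-] asks=[#1:10@97]
After op 3 [order #3] limit_buy(price=104, qty=2): fills=#3x#1:2@97; bids=[-] asks=[#1:8@97]
After op 4 [order #4] limit_sell(price=105, qty=10): fills=none; bids=[-] asks=[#1:8@97 #4:10@105]
After op 5 [order #5] limit_sell(price=97, qty=10): fills=none; bids=[-] asks=[#1:8@97 #5:10@97 #4:10@105]
After op 6 [order #6] market_buy(qty=7): fills=#6x#1:7@97; bids=[-] asks=[#1:1@97 #5:10@97 #4:10@105]
After op 7 [order #7] limit_buy(price=99, qty=1): fills=#7x#1:1@97; bids=[-] asks=[#5:10@97 #4:10@105]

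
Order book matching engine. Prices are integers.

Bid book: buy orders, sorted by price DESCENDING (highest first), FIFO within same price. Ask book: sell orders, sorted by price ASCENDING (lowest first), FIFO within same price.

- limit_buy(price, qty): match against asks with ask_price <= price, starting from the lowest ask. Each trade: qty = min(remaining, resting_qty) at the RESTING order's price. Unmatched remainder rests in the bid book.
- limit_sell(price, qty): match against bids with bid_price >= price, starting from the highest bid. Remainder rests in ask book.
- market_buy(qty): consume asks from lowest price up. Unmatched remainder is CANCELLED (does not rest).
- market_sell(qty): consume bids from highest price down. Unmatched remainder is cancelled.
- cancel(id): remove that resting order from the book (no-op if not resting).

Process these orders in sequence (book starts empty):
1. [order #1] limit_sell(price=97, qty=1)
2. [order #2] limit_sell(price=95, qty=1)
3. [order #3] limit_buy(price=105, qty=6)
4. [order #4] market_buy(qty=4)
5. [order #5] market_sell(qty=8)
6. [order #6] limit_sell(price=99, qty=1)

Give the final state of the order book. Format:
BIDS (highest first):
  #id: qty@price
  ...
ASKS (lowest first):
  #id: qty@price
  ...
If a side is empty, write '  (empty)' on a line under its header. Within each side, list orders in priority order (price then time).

Answer: BIDS (highest first):
  (empty)
ASKS (lowest first):
  #6: 1@99

Derivation:
After op 1 [order #1] limit_sell(price=97, qty=1): fills=none; bids=[-] asks=[#1:1@97]
After op 2 [order #2] limit_sell(price=95, qty=1): fills=none; bids=[-] asks=[#2:1@95 #1:1@97]
After op 3 [order #3] limit_buy(price=105, qty=6): fills=#3x#2:1@95 #3x#1:1@97; bids=[#3:4@105] asks=[-]
After op 4 [order #4] market_buy(qty=4): fills=none; bids=[#3:4@105] asks=[-]
After op 5 [order #5] market_sell(qty=8): fills=#3x#5:4@105; bids=[-] asks=[-]
After op 6 [order #6] limit_sell(price=99, qty=1): fills=none; bids=[-] asks=[#6:1@99]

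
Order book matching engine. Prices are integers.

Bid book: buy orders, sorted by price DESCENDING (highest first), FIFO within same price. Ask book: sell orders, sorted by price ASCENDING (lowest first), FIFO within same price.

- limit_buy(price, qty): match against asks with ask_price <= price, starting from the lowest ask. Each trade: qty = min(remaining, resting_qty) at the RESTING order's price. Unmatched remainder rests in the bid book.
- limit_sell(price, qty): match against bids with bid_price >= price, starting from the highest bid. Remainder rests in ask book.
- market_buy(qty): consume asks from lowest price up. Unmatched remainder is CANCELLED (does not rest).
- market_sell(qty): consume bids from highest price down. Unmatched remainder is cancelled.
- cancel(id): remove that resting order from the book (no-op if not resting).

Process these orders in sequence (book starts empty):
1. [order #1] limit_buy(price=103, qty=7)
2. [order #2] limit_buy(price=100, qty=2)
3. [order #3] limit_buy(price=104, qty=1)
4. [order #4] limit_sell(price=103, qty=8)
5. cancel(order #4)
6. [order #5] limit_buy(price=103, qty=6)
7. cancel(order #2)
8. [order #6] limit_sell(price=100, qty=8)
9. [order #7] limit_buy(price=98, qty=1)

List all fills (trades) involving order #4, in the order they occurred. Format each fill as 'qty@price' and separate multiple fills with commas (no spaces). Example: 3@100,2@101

Answer: 1@104,7@103

Derivation:
After op 1 [order #1] limit_buy(price=103, qty=7): fills=none; bids=[#1:7@103] asks=[-]
After op 2 [order #2] limit_buy(price=100, qty=2): fills=none; bids=[#1:7@103 #2:2@100] asks=[-]
After op 3 [order #3] limit_buy(price=104, qty=1): fills=none; bids=[#3:1@104 #1:7@103 #2:2@100] asks=[-]
After op 4 [order #4] limit_sell(price=103, qty=8): fills=#3x#4:1@104 #1x#4:7@103; bids=[#2:2@100] asks=[-]
After op 5 cancel(order #4): fills=none; bids=[#2:2@100] asks=[-]
After op 6 [order #5] limit_buy(price=103, qty=6): fills=none; bids=[#5:6@103 #2:2@100] asks=[-]
After op 7 cancel(order #2): fills=none; bids=[#5:6@103] asks=[-]
After op 8 [order #6] limit_sell(price=100, qty=8): fills=#5x#6:6@103; bids=[-] asks=[#6:2@100]
After op 9 [order #7] limit_buy(price=98, qty=1): fills=none; bids=[#7:1@98] asks=[#6:2@100]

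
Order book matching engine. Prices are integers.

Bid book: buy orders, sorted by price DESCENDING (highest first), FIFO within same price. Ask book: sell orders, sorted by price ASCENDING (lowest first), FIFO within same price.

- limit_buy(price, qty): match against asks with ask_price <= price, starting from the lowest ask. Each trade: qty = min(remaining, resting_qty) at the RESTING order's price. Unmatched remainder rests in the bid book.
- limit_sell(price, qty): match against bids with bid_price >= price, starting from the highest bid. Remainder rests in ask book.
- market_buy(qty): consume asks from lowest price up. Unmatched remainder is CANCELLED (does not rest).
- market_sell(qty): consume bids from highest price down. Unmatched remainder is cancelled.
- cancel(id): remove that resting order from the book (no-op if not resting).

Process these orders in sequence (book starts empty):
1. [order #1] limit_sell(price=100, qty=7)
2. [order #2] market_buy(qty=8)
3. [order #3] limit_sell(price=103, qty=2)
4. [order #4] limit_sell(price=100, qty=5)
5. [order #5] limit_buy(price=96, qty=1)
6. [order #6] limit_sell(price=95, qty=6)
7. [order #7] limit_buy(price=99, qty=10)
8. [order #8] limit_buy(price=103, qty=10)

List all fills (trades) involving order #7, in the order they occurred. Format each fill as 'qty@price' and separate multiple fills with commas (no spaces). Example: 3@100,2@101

Answer: 5@95

Derivation:
After op 1 [order #1] limit_sell(price=100, qty=7): fills=none; bids=[-] asks=[#1:7@100]
After op 2 [order #2] market_buy(qty=8): fills=#2x#1:7@100; bids=[-] asks=[-]
After op 3 [order #3] limit_sell(price=103, qty=2): fills=none; bids=[-] asks=[#3:2@103]
After op 4 [order #4] limit_sell(price=100, qty=5): fills=none; bids=[-] asks=[#4:5@100 #3:2@103]
After op 5 [order #5] limit_buy(price=96, qty=1): fills=none; bids=[#5:1@96] asks=[#4:5@100 #3:2@103]
After op 6 [order #6] limit_sell(price=95, qty=6): fills=#5x#6:1@96; bids=[-] asks=[#6:5@95 #4:5@100 #3:2@103]
After op 7 [order #7] limit_buy(price=99, qty=10): fills=#7x#6:5@95; bids=[#7:5@99] asks=[#4:5@100 #3:2@103]
After op 8 [order #8] limit_buy(price=103, qty=10): fills=#8x#4:5@100 #8x#3:2@103; bids=[#8:3@103 #7:5@99] asks=[-]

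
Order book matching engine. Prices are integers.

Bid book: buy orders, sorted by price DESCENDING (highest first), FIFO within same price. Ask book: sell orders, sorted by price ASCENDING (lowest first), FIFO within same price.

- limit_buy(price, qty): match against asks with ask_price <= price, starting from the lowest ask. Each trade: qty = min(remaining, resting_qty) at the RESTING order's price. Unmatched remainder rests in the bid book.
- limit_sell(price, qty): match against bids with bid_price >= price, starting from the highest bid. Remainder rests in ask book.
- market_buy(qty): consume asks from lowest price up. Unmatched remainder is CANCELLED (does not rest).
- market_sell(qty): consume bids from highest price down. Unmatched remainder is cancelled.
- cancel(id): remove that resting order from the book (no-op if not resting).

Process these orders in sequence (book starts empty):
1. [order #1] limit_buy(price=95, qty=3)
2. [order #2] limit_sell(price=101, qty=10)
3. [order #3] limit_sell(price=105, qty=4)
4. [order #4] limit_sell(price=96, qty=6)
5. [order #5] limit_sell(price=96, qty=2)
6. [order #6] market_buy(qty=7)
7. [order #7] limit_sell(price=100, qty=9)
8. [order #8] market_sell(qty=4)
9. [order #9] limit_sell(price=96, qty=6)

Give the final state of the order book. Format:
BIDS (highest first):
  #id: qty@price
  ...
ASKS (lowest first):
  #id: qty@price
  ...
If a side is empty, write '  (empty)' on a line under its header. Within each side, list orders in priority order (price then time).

Answer: BIDS (highest first):
  (empty)
ASKS (lowest first):
  #5: 1@96
  #9: 6@96
  #7: 9@100
  #2: 10@101
  #3: 4@105

Derivation:
After op 1 [order #1] limit_buy(price=95, qty=3): fills=none; bids=[#1:3@95] asks=[-]
After op 2 [order #2] limit_sell(price=101, qty=10): fills=none; bids=[#1:3@95] asks=[#2:10@101]
After op 3 [order #3] limit_sell(price=105, qty=4): fills=none; bids=[#1:3@95] asks=[#2:10@101 #3:4@105]
After op 4 [order #4] limit_sell(price=96, qty=6): fills=none; bids=[#1:3@95] asks=[#4:6@96 #2:10@101 #3:4@105]
After op 5 [order #5] limit_sell(price=96, qty=2): fills=none; bids=[#1:3@95] asks=[#4:6@96 #5:2@96 #2:10@101 #3:4@105]
After op 6 [order #6] market_buy(qty=7): fills=#6x#4:6@96 #6x#5:1@96; bids=[#1:3@95] asks=[#5:1@96 #2:10@101 #3:4@105]
After op 7 [order #7] limit_sell(price=100, qty=9): fills=none; bids=[#1:3@95] asks=[#5:1@96 #7:9@100 #2:10@101 #3:4@105]
After op 8 [order #8] market_sell(qty=4): fills=#1x#8:3@95; bids=[-] asks=[#5:1@96 #7:9@100 #2:10@101 #3:4@105]
After op 9 [order #9] limit_sell(price=96, qty=6): fills=none; bids=[-] asks=[#5:1@96 #9:6@96 #7:9@100 #2:10@101 #3:4@105]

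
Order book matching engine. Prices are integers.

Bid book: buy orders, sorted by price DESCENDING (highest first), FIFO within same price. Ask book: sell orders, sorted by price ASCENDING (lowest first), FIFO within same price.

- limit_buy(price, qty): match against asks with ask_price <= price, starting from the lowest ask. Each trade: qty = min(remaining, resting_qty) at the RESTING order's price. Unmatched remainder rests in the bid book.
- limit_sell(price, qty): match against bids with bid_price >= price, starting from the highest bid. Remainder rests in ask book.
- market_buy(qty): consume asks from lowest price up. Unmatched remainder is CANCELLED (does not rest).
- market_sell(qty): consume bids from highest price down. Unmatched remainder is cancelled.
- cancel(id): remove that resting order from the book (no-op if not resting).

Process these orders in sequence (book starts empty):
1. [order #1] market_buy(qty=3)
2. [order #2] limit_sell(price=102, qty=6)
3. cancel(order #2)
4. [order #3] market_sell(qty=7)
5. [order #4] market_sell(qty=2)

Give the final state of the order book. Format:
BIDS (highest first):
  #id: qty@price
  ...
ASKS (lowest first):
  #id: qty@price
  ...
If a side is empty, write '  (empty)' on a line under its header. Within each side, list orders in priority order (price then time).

Answer: BIDS (highest first):
  (empty)
ASKS (lowest first):
  (empty)

Derivation:
After op 1 [order #1] market_buy(qty=3): fills=none; bids=[-] asks=[-]
After op 2 [order #2] limit_sell(price=102, qty=6): fills=none; bids=[-] asks=[#2:6@102]
After op 3 cancel(order #2): fills=none; bids=[-] asks=[-]
After op 4 [order #3] market_sell(qty=7): fills=none; bids=[-] asks=[-]
After op 5 [order #4] market_sell(qty=2): fills=none; bids=[-] asks=[-]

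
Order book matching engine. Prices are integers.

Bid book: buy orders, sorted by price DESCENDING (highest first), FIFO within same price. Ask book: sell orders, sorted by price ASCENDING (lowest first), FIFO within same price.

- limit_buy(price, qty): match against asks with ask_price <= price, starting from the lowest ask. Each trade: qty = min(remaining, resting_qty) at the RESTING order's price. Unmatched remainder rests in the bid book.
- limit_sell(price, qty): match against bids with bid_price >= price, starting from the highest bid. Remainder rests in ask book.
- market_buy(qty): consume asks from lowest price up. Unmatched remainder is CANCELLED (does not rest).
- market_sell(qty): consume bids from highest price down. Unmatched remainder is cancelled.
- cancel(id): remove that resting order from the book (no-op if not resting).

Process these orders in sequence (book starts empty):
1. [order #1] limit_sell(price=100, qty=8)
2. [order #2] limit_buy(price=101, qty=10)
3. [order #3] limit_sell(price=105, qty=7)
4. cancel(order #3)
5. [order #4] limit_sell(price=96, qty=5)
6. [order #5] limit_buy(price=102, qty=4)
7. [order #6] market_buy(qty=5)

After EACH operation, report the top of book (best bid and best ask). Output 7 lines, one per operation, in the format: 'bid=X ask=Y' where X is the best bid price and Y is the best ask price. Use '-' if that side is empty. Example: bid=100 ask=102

Answer: bid=- ask=100
bid=101 ask=-
bid=101 ask=105
bid=101 ask=-
bid=- ask=96
bid=102 ask=-
bid=102 ask=-

Derivation:
After op 1 [order #1] limit_sell(price=100, qty=8): fills=none; bids=[-] asks=[#1:8@100]
After op 2 [order #2] limit_buy(price=101, qty=10): fills=#2x#1:8@100; bids=[#2:2@101] asks=[-]
After op 3 [order #3] limit_sell(price=105, qty=7): fills=none; bids=[#2:2@101] asks=[#3:7@105]
After op 4 cancel(order #3): fills=none; bids=[#2:2@101] asks=[-]
After op 5 [order #4] limit_sell(price=96, qty=5): fills=#2x#4:2@101; bids=[-] asks=[#4:3@96]
After op 6 [order #5] limit_buy(price=102, qty=4): fills=#5x#4:3@96; bids=[#5:1@102] asks=[-]
After op 7 [order #6] market_buy(qty=5): fills=none; bids=[#5:1@102] asks=[-]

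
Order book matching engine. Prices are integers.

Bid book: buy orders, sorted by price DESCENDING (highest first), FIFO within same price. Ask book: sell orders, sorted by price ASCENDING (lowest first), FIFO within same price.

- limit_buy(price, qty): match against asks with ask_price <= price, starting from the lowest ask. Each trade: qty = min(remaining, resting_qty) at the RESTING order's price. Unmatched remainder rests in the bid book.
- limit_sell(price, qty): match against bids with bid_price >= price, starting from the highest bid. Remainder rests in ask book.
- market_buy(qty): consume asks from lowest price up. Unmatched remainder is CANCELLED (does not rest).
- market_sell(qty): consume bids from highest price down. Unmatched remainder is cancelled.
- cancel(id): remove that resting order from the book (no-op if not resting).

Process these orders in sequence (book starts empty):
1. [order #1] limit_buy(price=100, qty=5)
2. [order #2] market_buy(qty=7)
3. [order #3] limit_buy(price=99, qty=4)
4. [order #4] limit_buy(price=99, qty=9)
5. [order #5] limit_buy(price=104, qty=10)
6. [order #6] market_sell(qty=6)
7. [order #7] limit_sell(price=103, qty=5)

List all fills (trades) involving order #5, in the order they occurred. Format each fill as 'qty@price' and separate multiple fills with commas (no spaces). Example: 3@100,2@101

After op 1 [order #1] limit_buy(price=100, qty=5): fills=none; bids=[#1:5@100] asks=[-]
After op 2 [order #2] market_buy(qty=7): fills=none; bids=[#1:5@100] asks=[-]
After op 3 [order #3] limit_buy(price=99, qty=4): fills=none; bids=[#1:5@100 #3:4@99] asks=[-]
After op 4 [order #4] limit_buy(price=99, qty=9): fills=none; bids=[#1:5@100 #3:4@99 #4:9@99] asks=[-]
After op 5 [order #5] limit_buy(price=104, qty=10): fills=none; bids=[#5:10@104 #1:5@100 #3:4@99 #4:9@99] asks=[-]
After op 6 [order #6] market_sell(qty=6): fills=#5x#6:6@104; bids=[#5:4@104 #1:5@100 #3:4@99 #4:9@99] asks=[-]
After op 7 [order #7] limit_sell(price=103, qty=5): fills=#5x#7:4@104; bids=[#1:5@100 #3:4@99 #4:9@99] asks=[#7:1@103]

Answer: 6@104,4@104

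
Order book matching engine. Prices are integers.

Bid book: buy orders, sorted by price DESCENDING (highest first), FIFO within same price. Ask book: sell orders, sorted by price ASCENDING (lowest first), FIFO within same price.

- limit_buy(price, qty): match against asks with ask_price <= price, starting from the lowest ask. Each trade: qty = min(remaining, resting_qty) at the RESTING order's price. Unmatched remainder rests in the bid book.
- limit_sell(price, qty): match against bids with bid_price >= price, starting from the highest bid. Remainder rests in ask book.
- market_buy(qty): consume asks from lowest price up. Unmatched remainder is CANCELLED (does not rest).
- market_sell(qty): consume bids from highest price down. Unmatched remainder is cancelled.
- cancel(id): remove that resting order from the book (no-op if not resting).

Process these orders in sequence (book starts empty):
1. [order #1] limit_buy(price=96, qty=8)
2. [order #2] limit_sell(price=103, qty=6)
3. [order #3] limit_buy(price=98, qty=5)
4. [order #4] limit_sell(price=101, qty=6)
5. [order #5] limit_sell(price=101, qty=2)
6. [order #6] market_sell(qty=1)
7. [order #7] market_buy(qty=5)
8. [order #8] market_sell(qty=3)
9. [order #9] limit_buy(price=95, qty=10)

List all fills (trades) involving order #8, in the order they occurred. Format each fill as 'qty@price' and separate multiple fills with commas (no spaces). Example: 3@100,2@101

Answer: 3@98

Derivation:
After op 1 [order #1] limit_buy(price=96, qty=8): fills=none; bids=[#1:8@96] asks=[-]
After op 2 [order #2] limit_sell(price=103, qty=6): fills=none; bids=[#1:8@96] asks=[#2:6@103]
After op 3 [order #3] limit_buy(price=98, qty=5): fills=none; bids=[#3:5@98 #1:8@96] asks=[#2:6@103]
After op 4 [order #4] limit_sell(price=101, qty=6): fills=none; bids=[#3:5@98 #1:8@96] asks=[#4:6@101 #2:6@103]
After op 5 [order #5] limit_sell(price=101, qty=2): fills=none; bids=[#3:5@98 #1:8@96] asks=[#4:6@101 #5:2@101 #2:6@103]
After op 6 [order #6] market_sell(qty=1): fills=#3x#6:1@98; bids=[#3:4@98 #1:8@96] asks=[#4:6@101 #5:2@101 #2:6@103]
After op 7 [order #7] market_buy(qty=5): fills=#7x#4:5@101; bids=[#3:4@98 #1:8@96] asks=[#4:1@101 #5:2@101 #2:6@103]
After op 8 [order #8] market_sell(qty=3): fills=#3x#8:3@98; bids=[#3:1@98 #1:8@96] asks=[#4:1@101 #5:2@101 #2:6@103]
After op 9 [order #9] limit_buy(price=95, qty=10): fills=none; bids=[#3:1@98 #1:8@96 #9:10@95] asks=[#4:1@101 #5:2@101 #2:6@103]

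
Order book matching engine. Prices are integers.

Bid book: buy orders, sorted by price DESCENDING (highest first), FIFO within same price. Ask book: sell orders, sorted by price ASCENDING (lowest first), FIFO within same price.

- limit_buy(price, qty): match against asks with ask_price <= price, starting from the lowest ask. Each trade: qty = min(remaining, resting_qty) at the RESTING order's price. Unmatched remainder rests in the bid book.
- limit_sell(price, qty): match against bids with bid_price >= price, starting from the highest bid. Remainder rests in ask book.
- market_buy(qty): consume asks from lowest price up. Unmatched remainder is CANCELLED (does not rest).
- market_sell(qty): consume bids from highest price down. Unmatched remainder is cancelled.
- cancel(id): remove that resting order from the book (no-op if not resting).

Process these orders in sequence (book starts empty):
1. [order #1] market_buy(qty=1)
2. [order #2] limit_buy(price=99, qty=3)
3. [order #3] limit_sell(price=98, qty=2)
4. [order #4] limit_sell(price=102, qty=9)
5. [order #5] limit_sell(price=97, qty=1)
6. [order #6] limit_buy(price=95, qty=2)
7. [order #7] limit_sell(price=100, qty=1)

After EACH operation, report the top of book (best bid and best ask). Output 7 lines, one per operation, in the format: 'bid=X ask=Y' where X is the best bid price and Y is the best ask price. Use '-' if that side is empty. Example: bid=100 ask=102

After op 1 [order #1] market_buy(qty=1): fills=none; bids=[-] asks=[-]
After op 2 [order #2] limit_buy(price=99, qty=3): fills=none; bids=[#2:3@99] asks=[-]
After op 3 [order #3] limit_sell(price=98, qty=2): fills=#2x#3:2@99; bids=[#2:1@99] asks=[-]
After op 4 [order #4] limit_sell(price=102, qty=9): fills=none; bids=[#2:1@99] asks=[#4:9@102]
After op 5 [order #5] limit_sell(price=97, qty=1): fills=#2x#5:1@99; bids=[-] asks=[#4:9@102]
After op 6 [order #6] limit_buy(price=95, qty=2): fills=none; bids=[#6:2@95] asks=[#4:9@102]
After op 7 [order #7] limit_sell(price=100, qty=1): fills=none; bids=[#6:2@95] asks=[#7:1@100 #4:9@102]

Answer: bid=- ask=-
bid=99 ask=-
bid=99 ask=-
bid=99 ask=102
bid=- ask=102
bid=95 ask=102
bid=95 ask=100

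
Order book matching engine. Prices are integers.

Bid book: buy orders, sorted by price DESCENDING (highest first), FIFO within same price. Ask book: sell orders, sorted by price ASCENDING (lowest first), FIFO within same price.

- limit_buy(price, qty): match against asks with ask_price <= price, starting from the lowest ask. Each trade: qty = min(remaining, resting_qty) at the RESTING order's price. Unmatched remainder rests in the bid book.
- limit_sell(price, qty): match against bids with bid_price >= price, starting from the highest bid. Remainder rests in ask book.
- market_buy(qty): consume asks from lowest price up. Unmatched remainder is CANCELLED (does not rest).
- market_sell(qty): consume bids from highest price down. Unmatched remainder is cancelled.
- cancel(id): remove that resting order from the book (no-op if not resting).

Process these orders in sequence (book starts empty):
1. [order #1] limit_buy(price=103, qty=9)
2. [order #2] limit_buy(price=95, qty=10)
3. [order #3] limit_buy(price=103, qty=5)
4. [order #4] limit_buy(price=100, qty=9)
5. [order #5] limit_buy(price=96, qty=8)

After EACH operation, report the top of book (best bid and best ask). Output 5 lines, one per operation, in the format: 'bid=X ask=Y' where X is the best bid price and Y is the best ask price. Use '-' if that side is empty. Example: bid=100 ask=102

After op 1 [order #1] limit_buy(price=103, qty=9): fills=none; bids=[#1:9@103] asks=[-]
After op 2 [order #2] limit_buy(price=95, qty=10): fills=none; bids=[#1:9@103 #2:10@95] asks=[-]
After op 3 [order #3] limit_buy(price=103, qty=5): fills=none; bids=[#1:9@103 #3:5@103 #2:10@95] asks=[-]
After op 4 [order #4] limit_buy(price=100, qty=9): fills=none; bids=[#1:9@103 #3:5@103 #4:9@100 #2:10@95] asks=[-]
After op 5 [order #5] limit_buy(price=96, qty=8): fills=none; bids=[#1:9@103 #3:5@103 #4:9@100 #5:8@96 #2:10@95] asks=[-]

Answer: bid=103 ask=-
bid=103 ask=-
bid=103 ask=-
bid=103 ask=-
bid=103 ask=-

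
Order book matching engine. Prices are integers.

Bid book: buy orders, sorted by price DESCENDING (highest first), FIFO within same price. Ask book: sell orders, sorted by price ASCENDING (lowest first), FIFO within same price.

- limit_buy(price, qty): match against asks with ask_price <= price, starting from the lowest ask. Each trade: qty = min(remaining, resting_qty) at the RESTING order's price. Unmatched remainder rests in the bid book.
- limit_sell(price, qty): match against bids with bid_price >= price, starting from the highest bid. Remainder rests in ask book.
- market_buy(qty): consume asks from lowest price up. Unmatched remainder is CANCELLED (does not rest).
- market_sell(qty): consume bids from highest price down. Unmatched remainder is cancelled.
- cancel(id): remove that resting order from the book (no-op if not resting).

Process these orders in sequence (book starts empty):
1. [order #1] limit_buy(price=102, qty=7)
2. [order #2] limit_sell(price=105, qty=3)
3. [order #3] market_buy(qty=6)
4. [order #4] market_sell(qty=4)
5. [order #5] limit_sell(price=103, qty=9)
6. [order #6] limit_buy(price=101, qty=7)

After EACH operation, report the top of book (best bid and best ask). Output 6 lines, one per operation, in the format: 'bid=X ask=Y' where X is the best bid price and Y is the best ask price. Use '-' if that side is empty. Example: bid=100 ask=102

Answer: bid=102 ask=-
bid=102 ask=105
bid=102 ask=-
bid=102 ask=-
bid=102 ask=103
bid=102 ask=103

Derivation:
After op 1 [order #1] limit_buy(price=102, qty=7): fills=none; bids=[#1:7@102] asks=[-]
After op 2 [order #2] limit_sell(price=105, qty=3): fills=none; bids=[#1:7@102] asks=[#2:3@105]
After op 3 [order #3] market_buy(qty=6): fills=#3x#2:3@105; bids=[#1:7@102] asks=[-]
After op 4 [order #4] market_sell(qty=4): fills=#1x#4:4@102; bids=[#1:3@102] asks=[-]
After op 5 [order #5] limit_sell(price=103, qty=9): fills=none; bids=[#1:3@102] asks=[#5:9@103]
After op 6 [order #6] limit_buy(price=101, qty=7): fills=none; bids=[#1:3@102 #6:7@101] asks=[#5:9@103]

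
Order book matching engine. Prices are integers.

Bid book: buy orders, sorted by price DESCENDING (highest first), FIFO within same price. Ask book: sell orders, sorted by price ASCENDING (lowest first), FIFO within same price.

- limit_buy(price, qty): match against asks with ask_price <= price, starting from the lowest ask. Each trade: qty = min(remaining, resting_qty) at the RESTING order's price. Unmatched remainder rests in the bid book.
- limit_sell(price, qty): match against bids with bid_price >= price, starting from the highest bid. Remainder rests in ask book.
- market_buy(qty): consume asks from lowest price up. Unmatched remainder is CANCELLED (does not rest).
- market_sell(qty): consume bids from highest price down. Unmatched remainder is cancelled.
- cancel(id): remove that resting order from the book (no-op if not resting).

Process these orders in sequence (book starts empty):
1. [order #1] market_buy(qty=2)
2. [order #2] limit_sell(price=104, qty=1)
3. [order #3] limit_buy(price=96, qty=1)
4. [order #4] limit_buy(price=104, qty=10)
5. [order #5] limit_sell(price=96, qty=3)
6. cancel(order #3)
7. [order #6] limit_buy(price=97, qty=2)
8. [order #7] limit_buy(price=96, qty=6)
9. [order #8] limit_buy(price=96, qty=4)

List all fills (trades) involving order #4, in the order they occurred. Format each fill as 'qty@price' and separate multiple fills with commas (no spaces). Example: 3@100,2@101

Answer: 1@104,3@104

Derivation:
After op 1 [order #1] market_buy(qty=2): fills=none; bids=[-] asks=[-]
After op 2 [order #2] limit_sell(price=104, qty=1): fills=none; bids=[-] asks=[#2:1@104]
After op 3 [order #3] limit_buy(price=96, qty=1): fills=none; bids=[#3:1@96] asks=[#2:1@104]
After op 4 [order #4] limit_buy(price=104, qty=10): fills=#4x#2:1@104; bids=[#4:9@104 #3:1@96] asks=[-]
After op 5 [order #5] limit_sell(price=96, qty=3): fills=#4x#5:3@104; bids=[#4:6@104 #3:1@96] asks=[-]
After op 6 cancel(order #3): fills=none; bids=[#4:6@104] asks=[-]
After op 7 [order #6] limit_buy(price=97, qty=2): fills=none; bids=[#4:6@104 #6:2@97] asks=[-]
After op 8 [order #7] limit_buy(price=96, qty=6): fills=none; bids=[#4:6@104 #6:2@97 #7:6@96] asks=[-]
After op 9 [order #8] limit_buy(price=96, qty=4): fills=none; bids=[#4:6@104 #6:2@97 #7:6@96 #8:4@96] asks=[-]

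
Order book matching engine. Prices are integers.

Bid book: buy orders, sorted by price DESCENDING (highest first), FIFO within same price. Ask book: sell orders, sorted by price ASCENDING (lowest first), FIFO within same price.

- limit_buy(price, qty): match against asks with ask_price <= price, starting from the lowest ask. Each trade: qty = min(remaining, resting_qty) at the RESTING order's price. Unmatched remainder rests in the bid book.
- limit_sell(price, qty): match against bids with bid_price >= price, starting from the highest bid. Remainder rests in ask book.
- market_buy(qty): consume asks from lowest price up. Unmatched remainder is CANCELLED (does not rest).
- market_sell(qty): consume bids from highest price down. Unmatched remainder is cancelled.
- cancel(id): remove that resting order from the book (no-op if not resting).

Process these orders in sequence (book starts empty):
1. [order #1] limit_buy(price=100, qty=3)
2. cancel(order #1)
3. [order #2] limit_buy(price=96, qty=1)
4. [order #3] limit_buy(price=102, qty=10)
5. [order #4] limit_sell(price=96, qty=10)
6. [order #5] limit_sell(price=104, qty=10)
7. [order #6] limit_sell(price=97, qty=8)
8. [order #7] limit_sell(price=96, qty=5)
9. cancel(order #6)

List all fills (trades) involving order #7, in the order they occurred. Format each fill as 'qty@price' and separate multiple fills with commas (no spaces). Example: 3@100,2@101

After op 1 [order #1] limit_buy(price=100, qty=3): fills=none; bids=[#1:3@100] asks=[-]
After op 2 cancel(order #1): fills=none; bids=[-] asks=[-]
After op 3 [order #2] limit_buy(price=96, qty=1): fills=none; bids=[#2:1@96] asks=[-]
After op 4 [order #3] limit_buy(price=102, qty=10): fills=none; bids=[#3:10@102 #2:1@96] asks=[-]
After op 5 [order #4] limit_sell(price=96, qty=10): fills=#3x#4:10@102; bids=[#2:1@96] asks=[-]
After op 6 [order #5] limit_sell(price=104, qty=10): fills=none; bids=[#2:1@96] asks=[#5:10@104]
After op 7 [order #6] limit_sell(price=97, qty=8): fills=none; bids=[#2:1@96] asks=[#6:8@97 #5:10@104]
After op 8 [order #7] limit_sell(price=96, qty=5): fills=#2x#7:1@96; bids=[-] asks=[#7:4@96 #6:8@97 #5:10@104]
After op 9 cancel(order #6): fills=none; bids=[-] asks=[#7:4@96 #5:10@104]

Answer: 1@96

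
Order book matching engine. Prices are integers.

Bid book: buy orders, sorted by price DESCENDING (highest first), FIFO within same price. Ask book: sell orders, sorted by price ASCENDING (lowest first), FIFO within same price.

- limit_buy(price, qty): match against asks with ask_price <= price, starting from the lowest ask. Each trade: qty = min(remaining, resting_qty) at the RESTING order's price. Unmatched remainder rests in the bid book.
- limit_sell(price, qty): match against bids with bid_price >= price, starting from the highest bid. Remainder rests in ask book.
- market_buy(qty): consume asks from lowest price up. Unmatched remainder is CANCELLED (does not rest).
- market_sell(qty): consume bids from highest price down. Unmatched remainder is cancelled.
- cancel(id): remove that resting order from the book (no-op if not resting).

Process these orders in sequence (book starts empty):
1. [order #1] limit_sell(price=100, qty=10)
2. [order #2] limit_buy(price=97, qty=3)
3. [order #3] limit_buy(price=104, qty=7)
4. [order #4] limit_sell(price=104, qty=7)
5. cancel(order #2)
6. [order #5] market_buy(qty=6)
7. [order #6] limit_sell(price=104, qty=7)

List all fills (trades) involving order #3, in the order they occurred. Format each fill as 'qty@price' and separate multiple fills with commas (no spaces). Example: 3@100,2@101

Answer: 7@100

Derivation:
After op 1 [order #1] limit_sell(price=100, qty=10): fills=none; bids=[-] asks=[#1:10@100]
After op 2 [order #2] limit_buy(price=97, qty=3): fills=none; bids=[#2:3@97] asks=[#1:10@100]
After op 3 [order #3] limit_buy(price=104, qty=7): fills=#3x#1:7@100; bids=[#2:3@97] asks=[#1:3@100]
After op 4 [order #4] limit_sell(price=104, qty=7): fills=none; bids=[#2:3@97] asks=[#1:3@100 #4:7@104]
After op 5 cancel(order #2): fills=none; bids=[-] asks=[#1:3@100 #4:7@104]
After op 6 [order #5] market_buy(qty=6): fills=#5x#1:3@100 #5x#4:3@104; bids=[-] asks=[#4:4@104]
After op 7 [order #6] limit_sell(price=104, qty=7): fills=none; bids=[-] asks=[#4:4@104 #6:7@104]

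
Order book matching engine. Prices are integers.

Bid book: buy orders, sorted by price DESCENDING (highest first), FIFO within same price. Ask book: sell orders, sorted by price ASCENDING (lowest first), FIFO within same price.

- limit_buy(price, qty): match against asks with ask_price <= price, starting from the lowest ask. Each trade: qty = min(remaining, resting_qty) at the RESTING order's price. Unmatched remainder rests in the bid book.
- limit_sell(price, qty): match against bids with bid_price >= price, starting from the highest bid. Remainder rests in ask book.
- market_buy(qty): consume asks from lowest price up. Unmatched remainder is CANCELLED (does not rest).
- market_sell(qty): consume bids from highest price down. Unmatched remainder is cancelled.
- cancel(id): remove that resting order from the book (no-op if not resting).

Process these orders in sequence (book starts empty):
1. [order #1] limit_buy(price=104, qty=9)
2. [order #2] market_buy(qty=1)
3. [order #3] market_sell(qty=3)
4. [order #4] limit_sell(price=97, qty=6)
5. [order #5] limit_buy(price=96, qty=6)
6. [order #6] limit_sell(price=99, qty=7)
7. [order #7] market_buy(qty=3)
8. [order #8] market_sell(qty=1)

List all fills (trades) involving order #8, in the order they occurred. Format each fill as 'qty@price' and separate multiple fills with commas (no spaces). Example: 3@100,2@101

Answer: 1@96

Derivation:
After op 1 [order #1] limit_buy(price=104, qty=9): fills=none; bids=[#1:9@104] asks=[-]
After op 2 [order #2] market_buy(qty=1): fills=none; bids=[#1:9@104] asks=[-]
After op 3 [order #3] market_sell(qty=3): fills=#1x#3:3@104; bids=[#1:6@104] asks=[-]
After op 4 [order #4] limit_sell(price=97, qty=6): fills=#1x#4:6@104; bids=[-] asks=[-]
After op 5 [order #5] limit_buy(price=96, qty=6): fills=none; bids=[#5:6@96] asks=[-]
After op 6 [order #6] limit_sell(price=99, qty=7): fills=none; bids=[#5:6@96] asks=[#6:7@99]
After op 7 [order #7] market_buy(qty=3): fills=#7x#6:3@99; bids=[#5:6@96] asks=[#6:4@99]
After op 8 [order #8] market_sell(qty=1): fills=#5x#8:1@96; bids=[#5:5@96] asks=[#6:4@99]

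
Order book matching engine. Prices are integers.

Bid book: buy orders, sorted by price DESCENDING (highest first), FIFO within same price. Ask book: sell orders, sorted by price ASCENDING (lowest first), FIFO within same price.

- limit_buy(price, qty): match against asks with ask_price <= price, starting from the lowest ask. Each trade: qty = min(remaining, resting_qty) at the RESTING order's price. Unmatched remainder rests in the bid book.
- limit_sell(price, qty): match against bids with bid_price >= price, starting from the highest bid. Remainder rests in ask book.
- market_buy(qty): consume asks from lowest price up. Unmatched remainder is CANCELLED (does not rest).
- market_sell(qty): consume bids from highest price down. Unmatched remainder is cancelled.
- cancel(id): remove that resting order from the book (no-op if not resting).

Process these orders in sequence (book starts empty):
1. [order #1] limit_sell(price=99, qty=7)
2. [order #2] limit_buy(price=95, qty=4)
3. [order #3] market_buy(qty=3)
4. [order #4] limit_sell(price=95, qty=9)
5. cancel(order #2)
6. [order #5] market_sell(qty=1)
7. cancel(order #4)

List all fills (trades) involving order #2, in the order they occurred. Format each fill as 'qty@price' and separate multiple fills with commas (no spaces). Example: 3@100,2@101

Answer: 4@95

Derivation:
After op 1 [order #1] limit_sell(price=99, qty=7): fills=none; bids=[-] asks=[#1:7@99]
After op 2 [order #2] limit_buy(price=95, qty=4): fills=none; bids=[#2:4@95] asks=[#1:7@99]
After op 3 [order #3] market_buy(qty=3): fills=#3x#1:3@99; bids=[#2:4@95] asks=[#1:4@99]
After op 4 [order #4] limit_sell(price=95, qty=9): fills=#2x#4:4@95; bids=[-] asks=[#4:5@95 #1:4@99]
After op 5 cancel(order #2): fills=none; bids=[-] asks=[#4:5@95 #1:4@99]
After op 6 [order #5] market_sell(qty=1): fills=none; bids=[-] asks=[#4:5@95 #1:4@99]
After op 7 cancel(order #4): fills=none; bids=[-] asks=[#1:4@99]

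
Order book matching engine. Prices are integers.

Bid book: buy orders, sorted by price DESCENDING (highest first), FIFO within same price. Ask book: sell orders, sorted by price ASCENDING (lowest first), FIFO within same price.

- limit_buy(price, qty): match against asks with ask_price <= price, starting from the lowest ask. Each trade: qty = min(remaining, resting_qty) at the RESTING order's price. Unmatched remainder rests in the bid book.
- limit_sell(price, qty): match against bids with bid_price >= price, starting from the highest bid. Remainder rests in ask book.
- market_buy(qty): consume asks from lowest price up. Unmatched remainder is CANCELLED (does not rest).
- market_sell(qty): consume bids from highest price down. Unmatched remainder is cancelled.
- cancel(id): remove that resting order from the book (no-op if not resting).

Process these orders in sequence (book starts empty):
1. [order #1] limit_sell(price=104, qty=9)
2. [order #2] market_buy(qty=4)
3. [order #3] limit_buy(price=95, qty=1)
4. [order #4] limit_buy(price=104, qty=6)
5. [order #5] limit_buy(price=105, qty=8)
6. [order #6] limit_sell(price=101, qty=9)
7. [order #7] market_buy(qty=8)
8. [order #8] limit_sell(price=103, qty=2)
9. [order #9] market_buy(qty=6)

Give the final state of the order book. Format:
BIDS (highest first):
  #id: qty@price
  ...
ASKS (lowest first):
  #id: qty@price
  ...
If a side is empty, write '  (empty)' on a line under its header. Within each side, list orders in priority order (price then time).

Answer: BIDS (highest first):
  #3: 1@95
ASKS (lowest first):
  (empty)

Derivation:
After op 1 [order #1] limit_sell(price=104, qty=9): fills=none; bids=[-] asks=[#1:9@104]
After op 2 [order #2] market_buy(qty=4): fills=#2x#1:4@104; bids=[-] asks=[#1:5@104]
After op 3 [order #3] limit_buy(price=95, qty=1): fills=none; bids=[#3:1@95] asks=[#1:5@104]
After op 4 [order #4] limit_buy(price=104, qty=6): fills=#4x#1:5@104; bids=[#4:1@104 #3:1@95] asks=[-]
After op 5 [order #5] limit_buy(price=105, qty=8): fills=none; bids=[#5:8@105 #4:1@104 #3:1@95] asks=[-]
After op 6 [order #6] limit_sell(price=101, qty=9): fills=#5x#6:8@105 #4x#6:1@104; bids=[#3:1@95] asks=[-]
After op 7 [order #7] market_buy(qty=8): fills=none; bids=[#3:1@95] asks=[-]
After op 8 [order #8] limit_sell(price=103, qty=2): fills=none; bids=[#3:1@95] asks=[#8:2@103]
After op 9 [order #9] market_buy(qty=6): fills=#9x#8:2@103; bids=[#3:1@95] asks=[-]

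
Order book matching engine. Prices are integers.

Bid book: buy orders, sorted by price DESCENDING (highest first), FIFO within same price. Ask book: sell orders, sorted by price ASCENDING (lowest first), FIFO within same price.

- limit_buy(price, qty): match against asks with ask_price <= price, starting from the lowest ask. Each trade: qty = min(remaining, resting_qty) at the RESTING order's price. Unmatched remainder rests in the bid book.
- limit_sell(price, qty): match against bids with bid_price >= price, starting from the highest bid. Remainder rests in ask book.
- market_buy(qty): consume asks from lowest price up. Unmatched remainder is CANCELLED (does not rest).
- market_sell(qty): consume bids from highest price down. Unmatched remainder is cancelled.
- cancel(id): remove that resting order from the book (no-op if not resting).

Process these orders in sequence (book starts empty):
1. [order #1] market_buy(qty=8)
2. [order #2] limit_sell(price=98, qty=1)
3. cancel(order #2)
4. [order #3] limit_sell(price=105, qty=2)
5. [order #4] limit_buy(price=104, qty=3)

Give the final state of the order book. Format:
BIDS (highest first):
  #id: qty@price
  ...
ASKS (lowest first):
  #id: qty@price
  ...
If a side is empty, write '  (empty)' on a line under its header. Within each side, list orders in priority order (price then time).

Answer: BIDS (highest first):
  #4: 3@104
ASKS (lowest first):
  #3: 2@105

Derivation:
After op 1 [order #1] market_buy(qty=8): fills=none; bids=[-] asks=[-]
After op 2 [order #2] limit_sell(price=98, qty=1): fills=none; bids=[-] asks=[#2:1@98]
After op 3 cancel(order #2): fills=none; bids=[-] asks=[-]
After op 4 [order #3] limit_sell(price=105, qty=2): fills=none; bids=[-] asks=[#3:2@105]
After op 5 [order #4] limit_buy(price=104, qty=3): fills=none; bids=[#4:3@104] asks=[#3:2@105]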